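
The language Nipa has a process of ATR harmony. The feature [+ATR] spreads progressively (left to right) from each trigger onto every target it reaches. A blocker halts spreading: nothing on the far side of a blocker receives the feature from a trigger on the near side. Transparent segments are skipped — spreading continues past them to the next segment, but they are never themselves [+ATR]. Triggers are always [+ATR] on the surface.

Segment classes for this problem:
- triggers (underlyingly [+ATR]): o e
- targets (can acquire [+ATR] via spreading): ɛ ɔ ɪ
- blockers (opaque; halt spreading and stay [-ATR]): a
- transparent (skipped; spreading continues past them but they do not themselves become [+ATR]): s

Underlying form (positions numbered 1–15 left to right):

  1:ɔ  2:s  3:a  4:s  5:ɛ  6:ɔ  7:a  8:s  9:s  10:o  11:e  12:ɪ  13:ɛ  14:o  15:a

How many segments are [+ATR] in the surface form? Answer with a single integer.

5

From /o/ at 10 rightward: 11 /e/ is itself a trigger — this domain ends here.
From /e/ at 11 rightward: 12 /ɪ/ → [+ATR]; 13 /ɛ/ → [+ATR]; 14 /o/ is itself a trigger — this domain ends here.
From /o/ at 14 rightward: 15 /a/ blocks.
Targets with no active source: positions 1 5 6 stay [-ATR].
[+ATR] positions on the surface: 10 11 12 13 14.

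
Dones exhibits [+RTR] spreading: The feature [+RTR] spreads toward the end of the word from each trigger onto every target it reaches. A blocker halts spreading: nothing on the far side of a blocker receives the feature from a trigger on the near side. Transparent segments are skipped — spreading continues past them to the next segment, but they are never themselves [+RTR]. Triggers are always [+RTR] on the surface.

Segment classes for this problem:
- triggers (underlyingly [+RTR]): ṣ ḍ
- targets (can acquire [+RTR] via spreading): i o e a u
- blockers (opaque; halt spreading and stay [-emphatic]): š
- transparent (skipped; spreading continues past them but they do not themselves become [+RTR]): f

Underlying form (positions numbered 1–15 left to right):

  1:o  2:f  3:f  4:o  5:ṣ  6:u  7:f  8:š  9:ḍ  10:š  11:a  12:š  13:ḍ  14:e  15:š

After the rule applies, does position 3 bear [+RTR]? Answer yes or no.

From /ṣ/ at 5 rightward: 6 /u/ → [+RTR]; 7 /f/ transparent; 8 /š/ blocks.
From /ḍ/ at 9 rightward: 10 /š/ blocks.
From /ḍ/ at 13 rightward: 14 /e/ → [+RTR]; 15 /š/ blocks.
Targets with no active source: positions 1 4 11 stay [-emphatic].
[+RTR] positions on the surface: 5 6 9 13 14.

no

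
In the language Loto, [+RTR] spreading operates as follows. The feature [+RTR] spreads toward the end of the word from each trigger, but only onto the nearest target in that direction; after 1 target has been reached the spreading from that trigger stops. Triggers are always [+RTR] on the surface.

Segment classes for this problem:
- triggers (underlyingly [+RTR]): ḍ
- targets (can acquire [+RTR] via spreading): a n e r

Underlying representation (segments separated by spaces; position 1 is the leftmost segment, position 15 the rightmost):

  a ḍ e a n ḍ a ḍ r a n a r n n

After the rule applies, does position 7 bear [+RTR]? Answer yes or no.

From /ḍ/ at 2 rightward: 3 /e/ → [+RTR]; bound reached.
From /ḍ/ at 6 rightward: 7 /a/ → [+RTR]; bound reached.
From /ḍ/ at 8 rightward: 9 /r/ → [+RTR]; bound reached.
Targets with no active source: positions 1 4 5 10 11 12 13 14 15 stay [-emphatic].
[+RTR] positions on the surface: 2 3 6 7 8 9.

yes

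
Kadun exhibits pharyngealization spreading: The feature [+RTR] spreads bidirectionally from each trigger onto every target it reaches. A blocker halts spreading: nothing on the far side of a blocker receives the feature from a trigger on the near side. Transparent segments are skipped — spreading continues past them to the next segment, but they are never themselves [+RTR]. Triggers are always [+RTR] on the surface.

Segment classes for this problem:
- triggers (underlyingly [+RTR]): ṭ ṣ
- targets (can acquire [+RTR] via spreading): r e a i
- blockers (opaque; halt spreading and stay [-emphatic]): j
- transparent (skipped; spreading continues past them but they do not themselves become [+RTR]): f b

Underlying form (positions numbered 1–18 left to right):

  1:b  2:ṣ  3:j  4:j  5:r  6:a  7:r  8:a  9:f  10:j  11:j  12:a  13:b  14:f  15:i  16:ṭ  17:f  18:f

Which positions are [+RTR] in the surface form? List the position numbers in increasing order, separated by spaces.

2 12 15 16

From /ṣ/ at 2 rightward: 3 /j/ blocks.
From /ṣ/ at 2 leftward: 1 /b/ transparent; word edge.
From /ṭ/ at 16 rightward: 17 /f/ transparent; 18 /f/ transparent; word edge.
From /ṭ/ at 16 leftward: 15 /i/ → [+RTR]; 14 /f/ transparent; 13 /b/ transparent; 12 /a/ → [+RTR]; 11 /j/ blocks.
Targets with no active source: positions 5 6 7 8 stay [-emphatic].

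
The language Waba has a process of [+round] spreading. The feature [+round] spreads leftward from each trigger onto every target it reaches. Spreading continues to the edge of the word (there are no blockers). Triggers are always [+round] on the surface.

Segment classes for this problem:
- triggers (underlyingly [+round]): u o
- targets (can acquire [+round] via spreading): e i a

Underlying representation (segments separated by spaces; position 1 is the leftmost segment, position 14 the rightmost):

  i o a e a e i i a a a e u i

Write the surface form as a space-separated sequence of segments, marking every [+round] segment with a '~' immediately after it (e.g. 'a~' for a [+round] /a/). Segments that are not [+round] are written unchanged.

From /o/ at 2 leftward: 1 /i/ → [+round]; word edge.
From /u/ at 13 leftward: 12 /e/ → [+round]; 11 /a/ → [+round]; 10 /a/ → [+round]; 9 /a/ → [+round]; 8 /i/ → [+round]; 7 /i/ → [+round]; 6 /e/ → [+round]; 5 /a/ → [+round]; 4 /e/ → [+round]; 3 /a/ → [+round]; 2 /o/ is itself a trigger — this domain ends here.
Target with no active source: position 14 stays [-round].
[+round] positions on the surface: 1 2 3 4 5 6 7 8 9 10 11 12 13.

i~ o~ a~ e~ a~ e~ i~ i~ a~ a~ a~ e~ u~ i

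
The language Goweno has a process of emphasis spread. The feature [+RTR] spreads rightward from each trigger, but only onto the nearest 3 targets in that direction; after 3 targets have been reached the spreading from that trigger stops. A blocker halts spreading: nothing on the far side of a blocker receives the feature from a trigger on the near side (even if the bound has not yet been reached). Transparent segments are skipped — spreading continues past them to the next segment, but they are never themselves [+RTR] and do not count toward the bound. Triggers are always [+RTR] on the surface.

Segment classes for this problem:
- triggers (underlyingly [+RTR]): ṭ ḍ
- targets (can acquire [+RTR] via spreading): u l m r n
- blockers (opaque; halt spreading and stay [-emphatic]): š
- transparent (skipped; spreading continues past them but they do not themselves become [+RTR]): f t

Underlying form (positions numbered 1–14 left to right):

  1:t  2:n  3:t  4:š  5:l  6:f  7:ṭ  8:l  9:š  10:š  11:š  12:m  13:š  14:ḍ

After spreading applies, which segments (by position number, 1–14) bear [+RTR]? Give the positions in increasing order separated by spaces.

From /ṭ/ at 7 rightward: 8 /l/ → [+RTR]; 9 /š/ blocks.
From /ḍ/ at 14 rightward: word edge.
Targets with no active source: positions 2 5 12 stay [-emphatic].

7 8 14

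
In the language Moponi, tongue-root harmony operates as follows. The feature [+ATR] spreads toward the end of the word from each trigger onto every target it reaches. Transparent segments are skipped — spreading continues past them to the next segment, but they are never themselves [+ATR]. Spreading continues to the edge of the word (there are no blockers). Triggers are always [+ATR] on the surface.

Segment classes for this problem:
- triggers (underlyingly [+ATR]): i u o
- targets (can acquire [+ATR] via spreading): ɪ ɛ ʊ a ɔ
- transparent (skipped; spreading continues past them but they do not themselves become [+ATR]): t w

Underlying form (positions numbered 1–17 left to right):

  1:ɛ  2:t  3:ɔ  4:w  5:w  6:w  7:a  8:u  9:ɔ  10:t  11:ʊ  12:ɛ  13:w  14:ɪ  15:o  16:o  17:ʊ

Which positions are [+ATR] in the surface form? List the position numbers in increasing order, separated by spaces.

From /u/ at 8 rightward: 9 /ɔ/ → [+ATR]; 10 /t/ transparent; 11 /ʊ/ → [+ATR]; 12 /ɛ/ → [+ATR]; 13 /w/ transparent; 14 /ɪ/ → [+ATR]; 15 /o/ is itself a trigger — this domain ends here.
From /o/ at 15 rightward: 16 /o/ is itself a trigger — this domain ends here.
From /o/ at 16 rightward: 17 /ʊ/ → [+ATR]; word edge.
Targets with no active source: positions 1 3 7 stay [-ATR].

8 9 11 12 14 15 16 17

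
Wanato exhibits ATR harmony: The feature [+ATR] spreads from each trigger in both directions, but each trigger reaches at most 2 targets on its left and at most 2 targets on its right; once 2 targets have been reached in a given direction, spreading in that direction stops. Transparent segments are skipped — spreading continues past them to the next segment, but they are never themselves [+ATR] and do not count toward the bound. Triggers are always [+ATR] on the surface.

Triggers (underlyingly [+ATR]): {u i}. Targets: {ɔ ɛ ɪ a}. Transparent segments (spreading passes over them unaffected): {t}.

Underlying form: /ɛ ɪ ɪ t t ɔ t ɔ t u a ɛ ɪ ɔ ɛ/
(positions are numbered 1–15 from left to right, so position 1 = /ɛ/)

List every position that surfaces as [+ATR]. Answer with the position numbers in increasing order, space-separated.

From /u/ at 10 rightward: 11 /a/ → [+ATR]; 12 /ɛ/ → [+ATR]; bound reached.
From /u/ at 10 leftward: 9 /t/ transparent; 8 /ɔ/ → [+ATR]; 7 /t/ transparent; 6 /ɔ/ → [+ATR]; bound reached.
Targets with no active source: positions 1 2 3 13 14 15 stay [-ATR].

6 8 10 11 12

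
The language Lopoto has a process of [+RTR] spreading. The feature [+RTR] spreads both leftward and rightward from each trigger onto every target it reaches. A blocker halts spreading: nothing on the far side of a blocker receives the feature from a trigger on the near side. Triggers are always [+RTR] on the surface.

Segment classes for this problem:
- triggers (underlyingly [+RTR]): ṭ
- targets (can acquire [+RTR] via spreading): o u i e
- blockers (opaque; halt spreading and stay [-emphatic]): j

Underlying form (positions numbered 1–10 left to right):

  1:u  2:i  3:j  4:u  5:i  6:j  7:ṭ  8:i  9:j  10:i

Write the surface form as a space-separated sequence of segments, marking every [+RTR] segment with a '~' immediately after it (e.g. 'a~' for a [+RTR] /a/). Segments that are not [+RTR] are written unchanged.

From /ṭ/ at 7 rightward: 8 /i/ → [+RTR]; 9 /j/ blocks.
From /ṭ/ at 7 leftward: 6 /j/ blocks.
Targets with no active source: positions 1 2 4 5 10 stay [-emphatic].
[+RTR] positions on the surface: 7 8.

u i j u i j ṭ~ i~ j i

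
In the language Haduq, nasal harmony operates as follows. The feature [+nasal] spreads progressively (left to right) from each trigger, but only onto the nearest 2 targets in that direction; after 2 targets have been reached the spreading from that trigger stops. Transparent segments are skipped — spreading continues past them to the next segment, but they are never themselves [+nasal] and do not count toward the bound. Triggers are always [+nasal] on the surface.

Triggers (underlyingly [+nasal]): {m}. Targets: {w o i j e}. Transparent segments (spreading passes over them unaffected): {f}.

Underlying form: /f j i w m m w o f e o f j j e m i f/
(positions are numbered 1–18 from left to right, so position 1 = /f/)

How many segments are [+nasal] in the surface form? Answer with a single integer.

6

From /m/ at 5 rightward: 6 /m/ is itself a trigger — this domain ends here.
From /m/ at 6 rightward: 7 /w/ → [+nasal]; 8 /o/ → [+nasal]; bound reached.
From /m/ at 16 rightward: 17 /i/ → [+nasal]; 18 /f/ transparent; word edge.
Targets with no active source: positions 2 3 4 10 11 13 14 15 stay [-nasal].
[+nasal] positions on the surface: 5 6 7 8 16 17.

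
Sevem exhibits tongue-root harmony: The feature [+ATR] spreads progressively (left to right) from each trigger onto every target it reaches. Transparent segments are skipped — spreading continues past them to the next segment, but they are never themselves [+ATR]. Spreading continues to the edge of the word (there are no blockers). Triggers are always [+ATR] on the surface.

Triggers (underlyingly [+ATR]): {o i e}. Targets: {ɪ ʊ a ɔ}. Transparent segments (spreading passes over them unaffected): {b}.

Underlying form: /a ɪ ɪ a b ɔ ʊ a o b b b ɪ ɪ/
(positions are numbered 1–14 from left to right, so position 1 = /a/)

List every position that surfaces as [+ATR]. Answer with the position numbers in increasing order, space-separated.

From /o/ at 9 rightward: 10 /b/ transparent; 11 /b/ transparent; 12 /b/ transparent; 13 /ɪ/ → [+ATR]; 14 /ɪ/ → [+ATR]; word edge.
Targets with no active source: positions 1 2 3 4 6 7 8 stay [-ATR].

9 13 14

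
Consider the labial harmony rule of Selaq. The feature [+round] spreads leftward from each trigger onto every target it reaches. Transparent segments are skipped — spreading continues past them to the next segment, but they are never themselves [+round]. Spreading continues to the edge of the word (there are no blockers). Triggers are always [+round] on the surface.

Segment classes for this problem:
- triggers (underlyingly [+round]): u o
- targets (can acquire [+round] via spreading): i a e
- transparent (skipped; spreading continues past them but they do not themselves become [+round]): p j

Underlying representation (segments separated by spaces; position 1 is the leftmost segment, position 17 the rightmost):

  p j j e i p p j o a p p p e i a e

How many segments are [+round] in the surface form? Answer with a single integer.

3

From /o/ at 9 leftward: 8 /j/ transparent; 7 /p/ transparent; 6 /p/ transparent; 5 /i/ → [+round]; 4 /e/ → [+round]; 3 /j/ transparent; 2 /j/ transparent; 1 /p/ transparent; word edge.
Targets with no active source: positions 10 14 15 16 17 stay [-round].
[+round] positions on the surface: 4 5 9.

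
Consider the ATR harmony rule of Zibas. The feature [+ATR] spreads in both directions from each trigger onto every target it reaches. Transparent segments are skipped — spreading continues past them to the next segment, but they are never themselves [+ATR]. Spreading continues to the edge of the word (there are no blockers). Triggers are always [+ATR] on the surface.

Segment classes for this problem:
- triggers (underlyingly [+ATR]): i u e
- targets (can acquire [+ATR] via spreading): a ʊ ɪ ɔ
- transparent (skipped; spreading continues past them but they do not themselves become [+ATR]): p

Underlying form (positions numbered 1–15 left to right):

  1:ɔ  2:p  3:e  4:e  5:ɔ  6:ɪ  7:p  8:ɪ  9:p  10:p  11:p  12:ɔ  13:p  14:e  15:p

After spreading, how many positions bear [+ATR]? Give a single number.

8

From /e/ at 3 rightward: 4 /e/ is itself a trigger — this domain ends here.
From /e/ at 3 leftward: 2 /p/ transparent; 1 /ɔ/ → [+ATR]; word edge.
From /e/ at 4 rightward: 5 /ɔ/ → [+ATR]; 6 /ɪ/ → [+ATR]; 7 /p/ transparent; 8 /ɪ/ → [+ATR]; 9 /p/ transparent; 10 /p/ transparent; 11 /p/ transparent; 12 /ɔ/ → [+ATR]; 13 /p/ transparent; 14 /e/ is itself a trigger — this domain ends here.
From /e/ at 4 leftward: 3 /e/ is itself a trigger — this domain ends here.
From /e/ at 14 rightward: 15 /p/ transparent; word edge.
From /e/ at 14 leftward: 13 /p/ transparent; 12 /ɔ/ → [+ATR]; 11 /p/ transparent; 10 /p/ transparent; 9 /p/ transparent; 8 /ɪ/ → [+ATR]; 7 /p/ transparent; 6 /ɪ/ → [+ATR]; 5 /ɔ/ → [+ATR]; 4 /e/ is itself a trigger — this domain ends here.
[+ATR] positions on the surface: 1 3 4 5 6 8 12 14.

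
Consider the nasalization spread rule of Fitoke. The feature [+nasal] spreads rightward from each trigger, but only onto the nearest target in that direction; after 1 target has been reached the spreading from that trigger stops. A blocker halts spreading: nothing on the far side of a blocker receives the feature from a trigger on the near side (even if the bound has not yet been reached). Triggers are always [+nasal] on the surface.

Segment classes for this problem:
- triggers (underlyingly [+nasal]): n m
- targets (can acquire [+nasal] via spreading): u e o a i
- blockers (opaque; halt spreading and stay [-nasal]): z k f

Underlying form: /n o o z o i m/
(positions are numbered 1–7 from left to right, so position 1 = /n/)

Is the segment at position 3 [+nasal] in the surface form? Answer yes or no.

no

From /n/ at 1 rightward: 2 /o/ → [+nasal]; bound reached.
From /m/ at 7 rightward: word edge.
Targets with no active source: positions 3 5 6 stay [-nasal].
[+nasal] positions on the surface: 1 2 7.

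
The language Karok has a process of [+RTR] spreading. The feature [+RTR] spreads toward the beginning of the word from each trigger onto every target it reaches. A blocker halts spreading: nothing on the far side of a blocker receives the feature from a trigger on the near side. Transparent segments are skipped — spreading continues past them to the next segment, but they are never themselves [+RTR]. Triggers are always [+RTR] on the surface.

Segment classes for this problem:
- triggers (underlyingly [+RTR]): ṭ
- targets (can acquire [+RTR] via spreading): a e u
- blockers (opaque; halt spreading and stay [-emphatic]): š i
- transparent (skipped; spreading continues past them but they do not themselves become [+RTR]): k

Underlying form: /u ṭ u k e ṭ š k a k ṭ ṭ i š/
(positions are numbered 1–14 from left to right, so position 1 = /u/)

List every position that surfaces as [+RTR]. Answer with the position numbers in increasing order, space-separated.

From /ṭ/ at 2 leftward: 1 /u/ → [+RTR]; word edge.
From /ṭ/ at 6 leftward: 5 /e/ → [+RTR]; 4 /k/ transparent; 3 /u/ → [+RTR]; 2 /ṭ/ is itself a trigger — this domain ends here.
From /ṭ/ at 11 leftward: 10 /k/ transparent; 9 /a/ → [+RTR]; 8 /k/ transparent; 7 /š/ blocks.
From /ṭ/ at 12 leftward: 11 /ṭ/ is itself a trigger — this domain ends here.

1 2 3 5 6 9 11 12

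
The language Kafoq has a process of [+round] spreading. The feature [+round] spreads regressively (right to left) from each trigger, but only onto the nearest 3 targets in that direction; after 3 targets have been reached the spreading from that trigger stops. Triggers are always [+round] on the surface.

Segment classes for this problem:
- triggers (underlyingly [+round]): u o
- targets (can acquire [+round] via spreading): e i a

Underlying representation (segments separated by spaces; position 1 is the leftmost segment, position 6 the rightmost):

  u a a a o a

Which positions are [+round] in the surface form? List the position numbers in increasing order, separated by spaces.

1 2 3 4 5

From /u/ at 1 leftward: word edge.
From /o/ at 5 leftward: 4 /a/ → [+round]; 3 /a/ → [+round]; 2 /a/ → [+round]; bound reached.
Target with no active source: position 6 stays [-round].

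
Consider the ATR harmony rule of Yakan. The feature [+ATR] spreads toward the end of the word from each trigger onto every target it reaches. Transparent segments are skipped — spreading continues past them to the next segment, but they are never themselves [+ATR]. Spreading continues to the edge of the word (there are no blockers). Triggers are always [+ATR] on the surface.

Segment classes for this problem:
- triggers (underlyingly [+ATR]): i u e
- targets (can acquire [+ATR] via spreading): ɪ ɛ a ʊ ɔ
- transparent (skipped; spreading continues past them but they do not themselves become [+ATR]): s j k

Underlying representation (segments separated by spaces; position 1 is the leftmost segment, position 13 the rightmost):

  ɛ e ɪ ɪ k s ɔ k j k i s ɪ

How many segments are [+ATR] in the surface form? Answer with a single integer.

6

From /e/ at 2 rightward: 3 /ɪ/ → [+ATR]; 4 /ɪ/ → [+ATR]; 5 /k/ transparent; 6 /s/ transparent; 7 /ɔ/ → [+ATR]; 8 /k/ transparent; 9 /j/ transparent; 10 /k/ transparent; 11 /i/ is itself a trigger — this domain ends here.
From /i/ at 11 rightward: 12 /s/ transparent; 13 /ɪ/ → [+ATR]; word edge.
Target with no active source: position 1 stays [-ATR].
[+ATR] positions on the surface: 2 3 4 7 11 13.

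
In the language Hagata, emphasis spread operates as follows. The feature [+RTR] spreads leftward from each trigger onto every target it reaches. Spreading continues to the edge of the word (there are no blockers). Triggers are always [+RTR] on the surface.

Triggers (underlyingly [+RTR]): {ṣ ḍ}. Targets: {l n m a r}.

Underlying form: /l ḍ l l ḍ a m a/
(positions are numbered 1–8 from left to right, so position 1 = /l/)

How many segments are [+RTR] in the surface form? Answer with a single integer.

5

From /ḍ/ at 2 leftward: 1 /l/ → [+RTR]; word edge.
From /ḍ/ at 5 leftward: 4 /l/ → [+RTR]; 3 /l/ → [+RTR]; 2 /ḍ/ is itself a trigger — this domain ends here.
Targets with no active source: positions 6 7 8 stay [-emphatic].
[+RTR] positions on the surface: 1 2 3 4 5.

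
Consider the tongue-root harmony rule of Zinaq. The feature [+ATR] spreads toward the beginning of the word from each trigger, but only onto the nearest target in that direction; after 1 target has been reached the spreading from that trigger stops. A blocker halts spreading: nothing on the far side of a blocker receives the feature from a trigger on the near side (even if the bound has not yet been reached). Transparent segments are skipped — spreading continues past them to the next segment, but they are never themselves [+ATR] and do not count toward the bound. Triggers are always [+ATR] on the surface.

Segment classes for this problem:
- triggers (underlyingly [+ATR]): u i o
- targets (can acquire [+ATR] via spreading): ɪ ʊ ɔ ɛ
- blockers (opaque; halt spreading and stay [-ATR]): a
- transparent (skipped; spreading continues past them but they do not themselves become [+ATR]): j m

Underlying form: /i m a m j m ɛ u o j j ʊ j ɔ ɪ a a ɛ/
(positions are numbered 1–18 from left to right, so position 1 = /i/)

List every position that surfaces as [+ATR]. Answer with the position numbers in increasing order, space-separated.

From /i/ at 1 leftward: word edge.
From /u/ at 8 leftward: 7 /ɛ/ → [+ATR]; bound reached.
From /o/ at 9 leftward: 8 /u/ is itself a trigger — this domain ends here.
Targets with no active source: positions 12 14 15 18 stay [-ATR].

1 7 8 9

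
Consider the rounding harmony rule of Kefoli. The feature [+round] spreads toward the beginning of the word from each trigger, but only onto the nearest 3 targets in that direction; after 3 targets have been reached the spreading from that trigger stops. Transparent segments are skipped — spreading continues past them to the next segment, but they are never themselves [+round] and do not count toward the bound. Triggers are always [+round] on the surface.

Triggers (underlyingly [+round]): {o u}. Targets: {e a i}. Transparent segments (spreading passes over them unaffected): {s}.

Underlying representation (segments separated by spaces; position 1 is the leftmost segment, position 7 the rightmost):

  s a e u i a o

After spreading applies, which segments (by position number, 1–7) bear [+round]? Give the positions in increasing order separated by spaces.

From /u/ at 4 leftward: 3 /e/ → [+round]; 2 /a/ → [+round]; 1 /s/ transparent; word edge.
From /o/ at 7 leftward: 6 /a/ → [+round]; 5 /i/ → [+round]; 4 /u/ is itself a trigger — this domain ends here.

2 3 4 5 6 7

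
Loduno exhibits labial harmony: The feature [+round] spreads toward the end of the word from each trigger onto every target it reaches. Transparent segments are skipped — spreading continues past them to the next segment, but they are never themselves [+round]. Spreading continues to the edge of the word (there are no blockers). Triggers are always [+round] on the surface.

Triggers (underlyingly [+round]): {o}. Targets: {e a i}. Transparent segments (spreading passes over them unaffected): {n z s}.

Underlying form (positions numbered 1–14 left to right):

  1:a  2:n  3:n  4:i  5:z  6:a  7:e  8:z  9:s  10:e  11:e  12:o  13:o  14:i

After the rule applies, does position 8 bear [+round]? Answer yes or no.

From /o/ at 12 rightward: 13 /o/ is itself a trigger — this domain ends here.
From /o/ at 13 rightward: 14 /i/ → [+round]; word edge.
Targets with no active source: positions 1 4 6 7 10 11 stay [-round].
[+round] positions on the surface: 12 13 14.

no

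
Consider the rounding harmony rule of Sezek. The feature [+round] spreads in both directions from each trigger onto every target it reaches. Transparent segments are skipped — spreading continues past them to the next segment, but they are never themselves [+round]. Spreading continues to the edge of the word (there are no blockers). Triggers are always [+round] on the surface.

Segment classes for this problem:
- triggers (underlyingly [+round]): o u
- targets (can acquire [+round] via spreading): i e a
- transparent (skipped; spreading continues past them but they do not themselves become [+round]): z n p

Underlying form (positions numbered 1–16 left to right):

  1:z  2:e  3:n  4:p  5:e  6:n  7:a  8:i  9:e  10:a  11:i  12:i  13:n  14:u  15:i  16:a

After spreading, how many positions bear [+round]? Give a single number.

From /u/ at 14 rightward: 15 /i/ → [+round]; 16 /a/ → [+round]; word edge.
From /u/ at 14 leftward: 13 /n/ transparent; 12 /i/ → [+round]; 11 /i/ → [+round]; 10 /a/ → [+round]; 9 /e/ → [+round]; 8 /i/ → [+round]; 7 /a/ → [+round]; 6 /n/ transparent; 5 /e/ → [+round]; 4 /p/ transparent; 3 /n/ transparent; 2 /e/ → [+round]; 1 /z/ transparent; word edge.
[+round] positions on the surface: 2 5 7 8 9 10 11 12 14 15 16.

11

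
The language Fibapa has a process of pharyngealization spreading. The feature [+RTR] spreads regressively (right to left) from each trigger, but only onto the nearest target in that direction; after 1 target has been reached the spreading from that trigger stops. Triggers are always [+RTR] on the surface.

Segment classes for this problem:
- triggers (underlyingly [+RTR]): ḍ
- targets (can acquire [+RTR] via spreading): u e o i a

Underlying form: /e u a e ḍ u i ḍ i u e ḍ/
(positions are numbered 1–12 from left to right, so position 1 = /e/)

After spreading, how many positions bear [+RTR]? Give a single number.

6

From /ḍ/ at 5 leftward: 4 /e/ → [+RTR]; bound reached.
From /ḍ/ at 8 leftward: 7 /i/ → [+RTR]; bound reached.
From /ḍ/ at 12 leftward: 11 /e/ → [+RTR]; bound reached.
Targets with no active source: positions 1 2 3 6 9 10 stay [-emphatic].
[+RTR] positions on the surface: 4 5 7 8 11 12.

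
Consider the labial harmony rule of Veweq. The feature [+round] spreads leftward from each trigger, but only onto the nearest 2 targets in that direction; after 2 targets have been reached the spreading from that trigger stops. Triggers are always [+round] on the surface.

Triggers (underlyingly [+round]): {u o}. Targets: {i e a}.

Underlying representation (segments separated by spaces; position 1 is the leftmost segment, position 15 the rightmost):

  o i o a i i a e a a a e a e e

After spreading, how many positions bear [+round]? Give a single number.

3

From /o/ at 1 leftward: word edge.
From /o/ at 3 leftward: 2 /i/ → [+round]; 1 /o/ is itself a trigger — this domain ends here.
Targets with no active source: positions 4 5 6 7 8 9 10 11 12 13 14 15 stay [-round].
[+round] positions on the surface: 1 2 3.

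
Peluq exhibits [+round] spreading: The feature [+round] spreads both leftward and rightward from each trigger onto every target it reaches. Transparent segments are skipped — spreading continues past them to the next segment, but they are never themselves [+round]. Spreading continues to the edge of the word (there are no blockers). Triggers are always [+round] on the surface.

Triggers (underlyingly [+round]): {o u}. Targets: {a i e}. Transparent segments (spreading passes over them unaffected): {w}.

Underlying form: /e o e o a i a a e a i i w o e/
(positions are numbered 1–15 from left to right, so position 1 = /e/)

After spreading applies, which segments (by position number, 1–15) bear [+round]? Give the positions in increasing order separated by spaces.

1 2 3 4 5 6 7 8 9 10 11 12 14 15

From /o/ at 2 rightward: 3 /e/ → [+round]; 4 /o/ is itself a trigger — this domain ends here.
From /o/ at 2 leftward: 1 /e/ → [+round]; word edge.
From /o/ at 4 rightward: 5 /a/ → [+round]; 6 /i/ → [+round]; 7 /a/ → [+round]; 8 /a/ → [+round]; 9 /e/ → [+round]; 10 /a/ → [+round]; 11 /i/ → [+round]; 12 /i/ → [+round]; 13 /w/ transparent; 14 /o/ is itself a trigger — this domain ends here.
From /o/ at 4 leftward: 3 /e/ → [+round]; 2 /o/ is itself a trigger — this domain ends here.
From /o/ at 14 rightward: 15 /e/ → [+round]; word edge.
From /o/ at 14 leftward: 13 /w/ transparent; 12 /i/ → [+round]; 11 /i/ → [+round]; 10 /a/ → [+round]; 9 /e/ → [+round]; 8 /a/ → [+round]; 7 /a/ → [+round]; 6 /i/ → [+round]; 5 /a/ → [+round]; 4 /o/ is itself a trigger — this domain ends here.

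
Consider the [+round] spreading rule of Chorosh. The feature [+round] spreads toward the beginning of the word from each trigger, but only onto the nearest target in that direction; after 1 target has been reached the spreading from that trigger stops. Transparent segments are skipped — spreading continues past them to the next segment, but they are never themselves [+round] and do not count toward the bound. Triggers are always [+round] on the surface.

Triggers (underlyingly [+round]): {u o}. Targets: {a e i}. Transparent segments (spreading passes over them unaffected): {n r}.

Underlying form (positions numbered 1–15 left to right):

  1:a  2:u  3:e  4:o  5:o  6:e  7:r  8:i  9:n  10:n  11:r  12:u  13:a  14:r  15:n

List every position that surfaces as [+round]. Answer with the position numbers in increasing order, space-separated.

1 2 3 4 5 8 12

From /u/ at 2 leftward: 1 /a/ → [+round]; bound reached.
From /o/ at 4 leftward: 3 /e/ → [+round]; bound reached.
From /o/ at 5 leftward: 4 /o/ is itself a trigger — this domain ends here.
From /u/ at 12 leftward: 11 /r/ transparent; 10 /n/ transparent; 9 /n/ transparent; 8 /i/ → [+round]; bound reached.
Targets with no active source: positions 6 13 stay [-round].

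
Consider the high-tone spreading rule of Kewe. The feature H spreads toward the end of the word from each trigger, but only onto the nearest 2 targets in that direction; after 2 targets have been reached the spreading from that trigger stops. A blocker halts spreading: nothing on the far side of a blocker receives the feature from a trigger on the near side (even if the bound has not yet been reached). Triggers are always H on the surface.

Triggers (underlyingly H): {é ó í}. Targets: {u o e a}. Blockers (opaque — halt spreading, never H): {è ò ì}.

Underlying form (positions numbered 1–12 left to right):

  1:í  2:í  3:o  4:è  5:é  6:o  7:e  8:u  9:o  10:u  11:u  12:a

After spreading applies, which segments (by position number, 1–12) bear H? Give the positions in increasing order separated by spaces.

From /í/ at 1 rightward: 2 /í/ is itself a trigger — this domain ends here.
From /í/ at 2 rightward: 3 /o/ → H; 4 /è/ blocks.
From /é/ at 5 rightward: 6 /o/ → H; 7 /e/ → H; bound reached.
Targets with no active source: positions 8 9 10 11 12 stay [-high tone].

1 2 3 5 6 7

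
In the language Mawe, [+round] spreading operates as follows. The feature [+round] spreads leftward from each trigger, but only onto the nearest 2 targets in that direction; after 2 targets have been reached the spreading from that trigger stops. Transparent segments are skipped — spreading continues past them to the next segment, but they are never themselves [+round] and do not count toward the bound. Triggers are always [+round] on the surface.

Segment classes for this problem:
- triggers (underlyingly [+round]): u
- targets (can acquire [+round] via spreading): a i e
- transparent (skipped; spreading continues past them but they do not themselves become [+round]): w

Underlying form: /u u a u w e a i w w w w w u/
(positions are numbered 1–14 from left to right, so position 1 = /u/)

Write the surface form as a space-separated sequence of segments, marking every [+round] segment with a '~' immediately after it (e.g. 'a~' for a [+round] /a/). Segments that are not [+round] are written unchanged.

From /u/ at 1 leftward: word edge.
From /u/ at 2 leftward: 1 /u/ is itself a trigger — this domain ends here.
From /u/ at 4 leftward: 3 /a/ → [+round]; 2 /u/ is itself a trigger — this domain ends here.
From /u/ at 14 leftward: 13 /w/ transparent; 12 /w/ transparent; 11 /w/ transparent; 10 /w/ transparent; 9 /w/ transparent; 8 /i/ → [+round]; 7 /a/ → [+round]; bound reached.
Target with no active source: position 6 stays [-round].
[+round] positions on the surface: 1 2 3 4 7 8 14.

u~ u~ a~ u~ w e a~ i~ w w w w w u~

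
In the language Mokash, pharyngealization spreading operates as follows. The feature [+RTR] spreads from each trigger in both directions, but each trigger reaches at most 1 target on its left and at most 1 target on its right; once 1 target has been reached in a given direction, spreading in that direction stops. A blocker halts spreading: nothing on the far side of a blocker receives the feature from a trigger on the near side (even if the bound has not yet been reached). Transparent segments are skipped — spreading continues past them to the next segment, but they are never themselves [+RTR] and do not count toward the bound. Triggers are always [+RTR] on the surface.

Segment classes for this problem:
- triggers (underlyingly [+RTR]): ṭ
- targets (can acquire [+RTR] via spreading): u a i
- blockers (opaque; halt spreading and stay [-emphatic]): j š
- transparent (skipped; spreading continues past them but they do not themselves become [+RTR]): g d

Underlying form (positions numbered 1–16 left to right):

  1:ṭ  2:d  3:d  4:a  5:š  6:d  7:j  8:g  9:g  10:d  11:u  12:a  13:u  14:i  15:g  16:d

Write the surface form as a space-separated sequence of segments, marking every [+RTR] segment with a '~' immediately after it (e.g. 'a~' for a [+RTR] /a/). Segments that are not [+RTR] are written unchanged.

ṭ~ d d a~ š d j g g d u a u i g d

From /ṭ/ at 1 rightward: 2 /d/ transparent; 3 /d/ transparent; 4 /a/ → [+RTR]; bound reached.
From /ṭ/ at 1 leftward: word edge.
Targets with no active source: positions 11 12 13 14 stay [-emphatic].
[+RTR] positions on the surface: 1 4.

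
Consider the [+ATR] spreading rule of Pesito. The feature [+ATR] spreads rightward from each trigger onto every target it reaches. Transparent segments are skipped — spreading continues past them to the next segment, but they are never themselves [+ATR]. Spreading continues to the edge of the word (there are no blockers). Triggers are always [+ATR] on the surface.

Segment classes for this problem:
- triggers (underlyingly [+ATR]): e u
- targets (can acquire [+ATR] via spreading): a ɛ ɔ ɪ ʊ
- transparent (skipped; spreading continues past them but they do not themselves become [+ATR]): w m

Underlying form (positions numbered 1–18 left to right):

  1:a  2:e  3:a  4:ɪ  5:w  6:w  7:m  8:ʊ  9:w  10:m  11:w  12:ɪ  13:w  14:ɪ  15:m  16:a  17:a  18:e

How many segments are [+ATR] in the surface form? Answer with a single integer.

9

From /e/ at 2 rightward: 3 /a/ → [+ATR]; 4 /ɪ/ → [+ATR]; 5 /w/ transparent; 6 /w/ transparent; 7 /m/ transparent; 8 /ʊ/ → [+ATR]; 9 /w/ transparent; 10 /m/ transparent; 11 /w/ transparent; 12 /ɪ/ → [+ATR]; 13 /w/ transparent; 14 /ɪ/ → [+ATR]; 15 /m/ transparent; 16 /a/ → [+ATR]; 17 /a/ → [+ATR]; 18 /e/ is itself a trigger — this domain ends here.
From /e/ at 18 rightward: word edge.
Target with no active source: position 1 stays [-ATR].
[+ATR] positions on the surface: 2 3 4 8 12 14 16 17 18.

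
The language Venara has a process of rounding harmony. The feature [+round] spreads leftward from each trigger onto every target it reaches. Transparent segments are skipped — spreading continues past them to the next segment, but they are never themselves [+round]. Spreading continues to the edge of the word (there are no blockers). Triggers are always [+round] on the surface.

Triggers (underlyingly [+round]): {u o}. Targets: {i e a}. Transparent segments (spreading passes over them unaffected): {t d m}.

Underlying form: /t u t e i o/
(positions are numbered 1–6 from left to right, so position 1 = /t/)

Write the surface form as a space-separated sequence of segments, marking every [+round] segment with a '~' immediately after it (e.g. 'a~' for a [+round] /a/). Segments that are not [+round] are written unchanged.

t u~ t e~ i~ o~

From /u/ at 2 leftward: 1 /t/ transparent; word edge.
From /o/ at 6 leftward: 5 /i/ → [+round]; 4 /e/ → [+round]; 3 /t/ transparent; 2 /u/ is itself a trigger — this domain ends here.
[+round] positions on the surface: 2 4 5 6.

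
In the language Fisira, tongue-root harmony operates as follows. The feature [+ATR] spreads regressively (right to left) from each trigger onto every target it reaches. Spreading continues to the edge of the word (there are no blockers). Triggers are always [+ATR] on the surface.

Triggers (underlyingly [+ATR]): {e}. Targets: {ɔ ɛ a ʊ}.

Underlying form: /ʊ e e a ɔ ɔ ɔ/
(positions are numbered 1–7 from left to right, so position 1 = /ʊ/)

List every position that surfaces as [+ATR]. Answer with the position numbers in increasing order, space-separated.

1 2 3

From /e/ at 2 leftward: 1 /ʊ/ → [+ATR]; word edge.
From /e/ at 3 leftward: 2 /e/ is itself a trigger — this domain ends here.
Targets with no active source: positions 4 5 6 7 stay [-ATR].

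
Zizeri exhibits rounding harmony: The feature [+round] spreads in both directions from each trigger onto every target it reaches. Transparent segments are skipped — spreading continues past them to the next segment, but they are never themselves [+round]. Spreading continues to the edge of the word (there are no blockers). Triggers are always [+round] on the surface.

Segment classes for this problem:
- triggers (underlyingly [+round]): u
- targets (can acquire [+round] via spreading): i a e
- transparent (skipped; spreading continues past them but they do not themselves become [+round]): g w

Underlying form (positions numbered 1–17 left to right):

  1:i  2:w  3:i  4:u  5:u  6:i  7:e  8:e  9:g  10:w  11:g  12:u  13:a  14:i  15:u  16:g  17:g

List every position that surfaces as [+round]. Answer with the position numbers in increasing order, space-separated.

1 3 4 5 6 7 8 12 13 14 15

From /u/ at 4 rightward: 5 /u/ is itself a trigger — this domain ends here.
From /u/ at 4 leftward: 3 /i/ → [+round]; 2 /w/ transparent; 1 /i/ → [+round]; word edge.
From /u/ at 5 rightward: 6 /i/ → [+round]; 7 /e/ → [+round]; 8 /e/ → [+round]; 9 /g/ transparent; 10 /w/ transparent; 11 /g/ transparent; 12 /u/ is itself a trigger — this domain ends here.
From /u/ at 5 leftward: 4 /u/ is itself a trigger — this domain ends here.
From /u/ at 12 rightward: 13 /a/ → [+round]; 14 /i/ → [+round]; 15 /u/ is itself a trigger — this domain ends here.
From /u/ at 12 leftward: 11 /g/ transparent; 10 /w/ transparent; 9 /g/ transparent; 8 /e/ → [+round]; 7 /e/ → [+round]; 6 /i/ → [+round]; 5 /u/ is itself a trigger — this domain ends here.
From /u/ at 15 rightward: 16 /g/ transparent; 17 /g/ transparent; word edge.
From /u/ at 15 leftward: 14 /i/ → [+round]; 13 /a/ → [+round]; 12 /u/ is itself a trigger — this domain ends here.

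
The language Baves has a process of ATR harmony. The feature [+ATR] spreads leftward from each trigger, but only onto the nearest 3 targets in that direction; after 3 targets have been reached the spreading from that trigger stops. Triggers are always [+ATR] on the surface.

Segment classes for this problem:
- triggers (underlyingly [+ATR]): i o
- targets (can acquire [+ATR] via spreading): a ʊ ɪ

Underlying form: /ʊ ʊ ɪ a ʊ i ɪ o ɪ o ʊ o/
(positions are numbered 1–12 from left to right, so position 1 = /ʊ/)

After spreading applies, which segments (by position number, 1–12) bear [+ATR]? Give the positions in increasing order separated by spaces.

3 4 5 6 7 8 9 10 11 12

From /i/ at 6 leftward: 5 /ʊ/ → [+ATR]; 4 /a/ → [+ATR]; 3 /ɪ/ → [+ATR]; bound reached.
From /o/ at 8 leftward: 7 /ɪ/ → [+ATR]; 6 /i/ is itself a trigger — this domain ends here.
From /o/ at 10 leftward: 9 /ɪ/ → [+ATR]; 8 /o/ is itself a trigger — this domain ends here.
From /o/ at 12 leftward: 11 /ʊ/ → [+ATR]; 10 /o/ is itself a trigger — this domain ends here.
Targets with no active source: positions 1 2 stay [-ATR].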